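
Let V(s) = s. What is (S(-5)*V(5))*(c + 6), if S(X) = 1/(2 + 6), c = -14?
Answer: -5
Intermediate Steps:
S(X) = ⅛ (S(X) = 1/8 = ⅛)
(S(-5)*V(5))*(c + 6) = ((⅛)*5)*(-14 + 6) = (5/8)*(-8) = -5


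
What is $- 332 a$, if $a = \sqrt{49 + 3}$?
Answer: $- 664 \sqrt{13} \approx -2394.1$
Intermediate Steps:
$a = 2 \sqrt{13}$ ($a = \sqrt{52} = 2 \sqrt{13} \approx 7.2111$)
$- 332 a = - 332 \cdot 2 \sqrt{13} = - 664 \sqrt{13}$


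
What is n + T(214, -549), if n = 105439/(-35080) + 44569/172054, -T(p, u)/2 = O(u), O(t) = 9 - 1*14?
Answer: 21889411007/3017827160 ≈ 7.2534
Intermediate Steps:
O(t) = -5 (O(t) = 9 - 14 = -5)
T(p, u) = 10 (T(p, u) = -2*(-5) = 10)
n = -8288860593/3017827160 (n = 105439*(-1/35080) + 44569*(1/172054) = -105439/35080 + 44569/172054 = -8288860593/3017827160 ≈ -2.7466)
n + T(214, -549) = -8288860593/3017827160 + 10 = 21889411007/3017827160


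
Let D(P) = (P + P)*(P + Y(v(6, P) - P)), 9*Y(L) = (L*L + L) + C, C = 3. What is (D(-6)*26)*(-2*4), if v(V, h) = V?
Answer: 29120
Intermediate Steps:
Y(L) = 1/3 + L/9 + L**2/9 (Y(L) = ((L*L + L) + 3)/9 = ((L**2 + L) + 3)/9 = ((L + L**2) + 3)/9 = (3 + L + L**2)/9 = 1/3 + L/9 + L**2/9)
D(P) = 2*P*(1 + (6 - P)**2/9 + 8*P/9) (D(P) = (P + P)*(P + (1/3 + (6 - P)/9 + (6 - P)**2/9)) = (2*P)*(P + (1/3 + (2/3 - P/9) + (6 - P)**2/9)) = (2*P)*(P + (1 - P/9 + (6 - P)**2/9)) = (2*P)*(1 + (6 - P)**2/9 + 8*P/9) = 2*P*(1 + (6 - P)**2/9 + 8*P/9))
(D(-6)*26)*(-2*4) = (((2/9)*(-6)*(45 + (-6)**2 - 4*(-6)))*26)*(-2*4) = (((2/9)*(-6)*(45 + 36 + 24))*26)*(-8) = (((2/9)*(-6)*105)*26)*(-8) = -140*26*(-8) = -3640*(-8) = 29120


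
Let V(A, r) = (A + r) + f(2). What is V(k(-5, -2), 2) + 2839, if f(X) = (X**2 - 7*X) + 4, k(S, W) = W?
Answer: 2833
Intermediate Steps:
f(X) = 4 + X**2 - 7*X
V(A, r) = -6 + A + r (V(A, r) = (A + r) + (4 + 2**2 - 7*2) = (A + r) + (4 + 4 - 14) = (A + r) - 6 = -6 + A + r)
V(k(-5, -2), 2) + 2839 = (-6 - 2 + 2) + 2839 = -6 + 2839 = 2833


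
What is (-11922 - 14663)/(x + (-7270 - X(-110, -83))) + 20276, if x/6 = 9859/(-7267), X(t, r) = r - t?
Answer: 1076574114223/53086453 ≈ 20280.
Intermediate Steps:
x = -59154/7267 (x = 6*(9859/(-7267)) = 6*(9859*(-1/7267)) = 6*(-9859/7267) = -59154/7267 ≈ -8.1401)
(-11922 - 14663)/(x + (-7270 - X(-110, -83))) + 20276 = (-11922 - 14663)/(-59154/7267 + (-7270 - (-83 - 1*(-110)))) + 20276 = -26585/(-59154/7267 + (-7270 - (-83 + 110))) + 20276 = -26585/(-59154/7267 + (-7270 - 1*27)) + 20276 = -26585/(-59154/7267 + (-7270 - 27)) + 20276 = -26585/(-59154/7267 - 7297) + 20276 = -26585/(-53086453/7267) + 20276 = -26585*(-7267/53086453) + 20276 = 193193195/53086453 + 20276 = 1076574114223/53086453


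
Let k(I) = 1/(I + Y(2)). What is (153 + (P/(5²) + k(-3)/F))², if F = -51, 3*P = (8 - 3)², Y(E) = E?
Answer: 6796449/289 ≈ 23517.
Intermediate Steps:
P = 25/3 (P = (8 - 3)²/3 = (⅓)*5² = (⅓)*25 = 25/3 ≈ 8.3333)
k(I) = 1/(2 + I) (k(I) = 1/(I + 2) = 1/(2 + I))
(153 + (P/(5²) + k(-3)/F))² = (153 + (25/(3*(5²)) + 1/((2 - 3)*(-51))))² = (153 + ((25/3)/25 - 1/51/(-1)))² = (153 + ((25/3)*(1/25) - 1*(-1/51)))² = (153 + (⅓ + 1/51))² = (153 + 6/17)² = (2607/17)² = 6796449/289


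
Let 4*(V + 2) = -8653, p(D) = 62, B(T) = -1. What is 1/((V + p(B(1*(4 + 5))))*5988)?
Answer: -1/12594261 ≈ -7.9401e-8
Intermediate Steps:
V = -8661/4 (V = -2 + (¼)*(-8653) = -2 - 8653/4 = -8661/4 ≈ -2165.3)
1/((V + p(B(1*(4 + 5))))*5988) = 1/((-8661/4 + 62)*5988) = (1/5988)/(-8413/4) = -4/8413*1/5988 = -1/12594261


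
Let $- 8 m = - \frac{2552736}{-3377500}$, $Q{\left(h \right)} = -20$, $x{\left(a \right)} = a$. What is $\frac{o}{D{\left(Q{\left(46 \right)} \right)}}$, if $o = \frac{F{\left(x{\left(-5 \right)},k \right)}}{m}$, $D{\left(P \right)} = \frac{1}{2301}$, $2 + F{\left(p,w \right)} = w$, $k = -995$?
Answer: $\frac{645692718125}{26591} \approx 2.4282 \cdot 10^{7}$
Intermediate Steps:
$F{\left(p,w \right)} = -2 + w$
$D{\left(P \right)} = \frac{1}{2301}$
$m = - \frac{79773}{844375}$ ($m = - \frac{\left(-2552736\right) \frac{1}{-3377500}}{8} = - \frac{\left(-2552736\right) \left(- \frac{1}{3377500}\right)}{8} = \left(- \frac{1}{8}\right) \frac{638184}{844375} = - \frac{79773}{844375} \approx -0.094476$)
$o = \frac{841841875}{79773}$ ($o = \frac{-2 - 995}{- \frac{79773}{844375}} = \left(-997\right) \left(- \frac{844375}{79773}\right) = \frac{841841875}{79773} \approx 10553.0$)
$\frac{o}{D{\left(Q{\left(46 \right)} \right)}} = \frac{841841875 \frac{1}{\frac{1}{2301}}}{79773} = \frac{841841875}{79773} \cdot 2301 = \frac{645692718125}{26591}$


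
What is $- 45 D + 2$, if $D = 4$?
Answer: $-178$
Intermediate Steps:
$- 45 D + 2 = \left(-45\right) 4 + 2 = -180 + 2 = -178$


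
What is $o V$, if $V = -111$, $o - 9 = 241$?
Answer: $-27750$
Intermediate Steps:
$o = 250$ ($o = 9 + 241 = 250$)
$o V = 250 \left(-111\right) = -27750$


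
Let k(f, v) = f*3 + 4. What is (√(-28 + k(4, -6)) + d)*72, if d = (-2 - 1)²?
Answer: 648 + 144*I*√3 ≈ 648.0 + 249.42*I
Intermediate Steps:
k(f, v) = 4 + 3*f (k(f, v) = 3*f + 4 = 4 + 3*f)
d = 9 (d = (-3)² = 9)
(√(-28 + k(4, -6)) + d)*72 = (√(-28 + (4 + 3*4)) + 9)*72 = (√(-28 + (4 + 12)) + 9)*72 = (√(-28 + 16) + 9)*72 = (√(-12) + 9)*72 = (2*I*√3 + 9)*72 = (9 + 2*I*√3)*72 = 648 + 144*I*√3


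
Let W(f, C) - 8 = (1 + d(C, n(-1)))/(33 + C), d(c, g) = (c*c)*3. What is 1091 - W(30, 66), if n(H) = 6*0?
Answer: 94148/99 ≈ 950.99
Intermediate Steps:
n(H) = 0
d(c, g) = 3*c² (d(c, g) = c²*3 = 3*c²)
W(f, C) = 8 + (1 + 3*C²)/(33 + C)
1091 - W(30, 66) = 1091 - (265 + 3*66² + 8*66)/(33 + 66) = 1091 - (265 + 3*4356 + 528)/99 = 1091 - (265 + 13068 + 528)/99 = 1091 - 13861/99 = 94148/99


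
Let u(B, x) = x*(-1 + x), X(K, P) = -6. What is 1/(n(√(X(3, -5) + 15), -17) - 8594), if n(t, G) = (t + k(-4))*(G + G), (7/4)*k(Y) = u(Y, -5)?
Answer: -7/64952 ≈ -0.00010777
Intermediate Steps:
k(Y) = 120/7 (k(Y) = 4*(-5*(-1 - 5))/7 = 4*(-5*(-6))/7 = (4/7)*30 = 120/7)
n(t, G) = 2*G*(120/7 + t) (n(t, G) = (t + 120/7)*(G + G) = (120/7 + t)*(2*G) = 2*G*(120/7 + t))
1/(n(√(X(3, -5) + 15), -17) - 8594) = 1/((2/7)*(-17)*(120 + 7*√(-6 + 15)) - 8594) = 1/((2/7)*(-17)*(120 + 7*√9) - 8594) = 1/((2/7)*(-17)*(120 + 7*3) - 8594) = 1/((2/7)*(-17)*(120 + 21) - 8594) = 1/((2/7)*(-17)*141 - 8594) = 1/(-4794/7 - 8594) = 1/(-64952/7) = -7/64952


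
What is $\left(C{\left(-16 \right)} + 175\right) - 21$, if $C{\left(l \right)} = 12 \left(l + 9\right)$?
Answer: $70$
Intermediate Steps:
$C{\left(l \right)} = 108 + 12 l$ ($C{\left(l \right)} = 12 \left(9 + l\right) = 108 + 12 l$)
$\left(C{\left(-16 \right)} + 175\right) - 21 = \left(\left(108 + 12 \left(-16\right)\right) + 175\right) - 21 = \left(\left(108 - 192\right) + 175\right) - 21 = \left(-84 + 175\right) - 21 = 91 - 21 = 70$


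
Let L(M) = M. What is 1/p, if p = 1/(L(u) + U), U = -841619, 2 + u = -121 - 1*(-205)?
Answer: -841537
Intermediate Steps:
u = 82 (u = -2 + (-121 - 1*(-205)) = -2 + (-121 + 205) = -2 + 84 = 82)
p = -1/841537 (p = 1/(82 - 841619) = 1/(-841537) = -1/841537 ≈ -1.1883e-6)
1/p = 1/(-1/841537) = -841537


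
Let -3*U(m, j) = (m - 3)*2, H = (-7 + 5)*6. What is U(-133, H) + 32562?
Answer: 97958/3 ≈ 32653.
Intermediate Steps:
H = -12 (H = -2*6 = -12)
U(m, j) = 2 - 2*m/3 (U(m, j) = -(m - 3)*2/3 = -(-3 + m)*2/3 = -(-6 + 2*m)/3 = 2 - 2*m/3)
U(-133, H) + 32562 = (2 - ⅔*(-133)) + 32562 = (2 + 266/3) + 32562 = 272/3 + 32562 = 97958/3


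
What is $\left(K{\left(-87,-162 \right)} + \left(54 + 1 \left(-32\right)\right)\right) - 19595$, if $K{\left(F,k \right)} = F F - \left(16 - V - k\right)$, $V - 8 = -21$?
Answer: $-12195$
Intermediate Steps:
$V = -13$ ($V = 8 - 21 = -13$)
$K{\left(F,k \right)} = -29 + k + F^{2}$ ($K{\left(F,k \right)} = F F + \left(\left(k - 13\right) - 16\right) = F^{2} + \left(\left(-13 + k\right) - 16\right) = F^{2} + \left(-29 + k\right) = -29 + k + F^{2}$)
$\left(K{\left(-87,-162 \right)} + \left(54 + 1 \left(-32\right)\right)\right) - 19595 = \left(\left(-29 - 162 + \left(-87\right)^{2}\right) + \left(54 + 1 \left(-32\right)\right)\right) - 19595 = \left(\left(-29 - 162 + 7569\right) + \left(54 - 32\right)\right) - 19595 = \left(7378 + 22\right) - 19595 = 7400 - 19595 = -12195$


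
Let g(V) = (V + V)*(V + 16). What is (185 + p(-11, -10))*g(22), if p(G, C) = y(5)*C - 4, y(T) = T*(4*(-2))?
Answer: 971432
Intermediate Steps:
g(V) = 2*V*(16 + V) (g(V) = (2*V)*(16 + V) = 2*V*(16 + V))
y(T) = -8*T (y(T) = T*(-8) = -8*T)
p(G, C) = -4 - 40*C (p(G, C) = (-8*5)*C - 4 = -40*C - 4 = -4 - 40*C)
(185 + p(-11, -10))*g(22) = (185 + (-4 - 40*(-10)))*(2*22*(16 + 22)) = (185 + (-4 + 400))*(2*22*38) = (185 + 396)*1672 = 581*1672 = 971432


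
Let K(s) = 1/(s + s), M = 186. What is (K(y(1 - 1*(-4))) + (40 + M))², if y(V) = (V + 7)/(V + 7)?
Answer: 205209/4 ≈ 51302.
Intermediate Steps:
y(V) = 1 (y(V) = (7 + V)/(7 + V) = 1)
K(s) = 1/(2*s)
(K(y(1 - 1*(-4))) + (40 + M))² = ((½)/1 + (40 + 186))² = ((½)*1 + 226)² = (½ + 226)² = (453/2)² = 205209/4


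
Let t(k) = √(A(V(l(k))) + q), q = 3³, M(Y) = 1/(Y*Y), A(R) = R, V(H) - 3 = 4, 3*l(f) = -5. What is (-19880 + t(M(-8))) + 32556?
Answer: 12676 + √34 ≈ 12682.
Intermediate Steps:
l(f) = -5/3 (l(f) = (⅓)*(-5) = -5/3)
V(H) = 7 (V(H) = 3 + 4 = 7)
M(Y) = Y⁻²
q = 27
t(k) = √34 (t(k) = √(7 + 27) = √34)
(-19880 + t(M(-8))) + 32556 = (-19880 + √34) + 32556 = 12676 + √34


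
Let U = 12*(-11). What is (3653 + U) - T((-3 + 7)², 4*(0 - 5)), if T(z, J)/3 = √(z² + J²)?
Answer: 3521 - 12*√41 ≈ 3444.2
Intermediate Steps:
U = -132
T(z, J) = 3*√(J² + z²) (T(z, J) = 3*√(z² + J²) = 3*√(J² + z²))
(3653 + U) - T((-3 + 7)², 4*(0 - 5)) = (3653 - 132) - 3*√((4*(0 - 5))² + ((-3 + 7)²)²) = 3521 - 3*√((4*(-5))² + (4²)²) = 3521 - 3*√((-20)² + 16²) = 3521 - 3*√(400 + 256) = 3521 - 3*√656 = 3521 - 3*4*√41 = 3521 - 12*√41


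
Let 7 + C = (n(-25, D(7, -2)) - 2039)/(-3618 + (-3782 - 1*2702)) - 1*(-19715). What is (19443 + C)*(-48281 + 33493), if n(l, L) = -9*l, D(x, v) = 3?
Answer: -2924365567104/5051 ≈ -5.7897e+8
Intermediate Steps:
C = 99546015/5051 (C = -7 + ((-9*(-25) - 2039)/(-3618 + (-3782 - 1*2702)) - 1*(-19715)) = -7 + ((225 - 2039)/(-3618 + (-3782 - 2702)) + 19715) = -7 + (-1814/(-3618 - 6484) + 19715) = -7 + (-1814/(-10102) + 19715) = -7 + (-1814*(-1/10102) + 19715) = -7 + (907/5051 + 19715) = -7 + 99581372/5051 = 99546015/5051 ≈ 19708.)
(19443 + C)*(-48281 + 33493) = (19443 + 99546015/5051)*(-48281 + 33493) = (197752608/5051)*(-14788) = -2924365567104/5051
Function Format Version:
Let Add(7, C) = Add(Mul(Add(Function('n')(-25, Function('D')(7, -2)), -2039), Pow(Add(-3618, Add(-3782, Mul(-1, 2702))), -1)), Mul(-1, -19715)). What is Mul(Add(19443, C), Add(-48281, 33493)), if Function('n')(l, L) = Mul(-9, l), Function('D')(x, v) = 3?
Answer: Rational(-2924365567104, 5051) ≈ -5.7897e+8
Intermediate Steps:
C = Rational(99546015, 5051) (C = Add(-7, Add(Mul(Add(Mul(-9, -25), -2039), Pow(Add(-3618, Add(-3782, Mul(-1, 2702))), -1)), Mul(-1, -19715))) = Add(-7, Add(Mul(Add(225, -2039), Pow(Add(-3618, Add(-3782, -2702)), -1)), 19715)) = Add(-7, Add(Mul(-1814, Pow(Add(-3618, -6484), -1)), 19715)) = Add(-7, Add(Mul(-1814, Pow(-10102, -1)), 19715)) = Add(-7, Add(Mul(-1814, Rational(-1, 10102)), 19715)) = Add(-7, Add(Rational(907, 5051), 19715)) = Add(-7, Rational(99581372, 5051)) = Rational(99546015, 5051) ≈ 19708.)
Mul(Add(19443, C), Add(-48281, 33493)) = Mul(Add(19443, Rational(99546015, 5051)), Add(-48281, 33493)) = Mul(Rational(197752608, 5051), -14788) = Rational(-2924365567104, 5051)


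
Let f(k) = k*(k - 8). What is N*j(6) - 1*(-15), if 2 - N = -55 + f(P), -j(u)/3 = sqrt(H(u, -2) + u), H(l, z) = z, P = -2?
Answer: -207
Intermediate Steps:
f(k) = k*(-8 + k)
j(u) = -3*sqrt(-2 + u)
N = 37 (N = 2 - (-55 - 2*(-8 - 2)) = 2 - (-55 - 2*(-10)) = 2 - (-55 + 20) = 2 - 1*(-35) = 2 + 35 = 37)
N*j(6) - 1*(-15) = 37*(-3*sqrt(-2 + 6)) - 1*(-15) = 37*(-3*sqrt(4)) + 15 = 37*(-3*2) + 15 = 37*(-6) + 15 = -222 + 15 = -207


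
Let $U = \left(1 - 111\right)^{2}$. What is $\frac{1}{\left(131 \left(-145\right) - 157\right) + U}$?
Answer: $- \frac{1}{7052} \approx -0.0001418$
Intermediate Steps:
$U = 12100$ ($U = \left(-110\right)^{2} = 12100$)
$\frac{1}{\left(131 \left(-145\right) - 157\right) + U} = \frac{1}{\left(131 \left(-145\right) - 157\right) + 12100} = \frac{1}{\left(-18995 - 157\right) + 12100} = \frac{1}{-19152 + 12100} = \frac{1}{-7052} = - \frac{1}{7052}$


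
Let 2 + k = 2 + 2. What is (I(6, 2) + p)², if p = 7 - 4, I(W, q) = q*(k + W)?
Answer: 361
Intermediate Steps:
k = 2 (k = -2 + (2 + 2) = -2 + 4 = 2)
I(W, q) = q*(2 + W)
p = 3
(I(6, 2) + p)² = (2*(2 + 6) + 3)² = (2*8 + 3)² = (16 + 3)² = 19² = 361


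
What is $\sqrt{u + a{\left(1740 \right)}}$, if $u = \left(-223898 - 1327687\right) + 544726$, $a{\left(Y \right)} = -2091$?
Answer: $5 i \sqrt{40358} \approx 1004.5 i$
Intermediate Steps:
$u = -1006859$ ($u = -1551585 + 544726 = -1006859$)
$\sqrt{u + a{\left(1740 \right)}} = \sqrt{-1006859 - 2091} = \sqrt{-1008950} = 5 i \sqrt{40358}$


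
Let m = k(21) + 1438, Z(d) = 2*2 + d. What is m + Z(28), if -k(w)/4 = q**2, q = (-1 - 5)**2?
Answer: -3714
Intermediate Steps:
q = 36 (q = (-6)**2 = 36)
k(w) = -5184 (k(w) = -4*36**2 = -4*1296 = -5184)
Z(d) = 4 + d
m = -3746 (m = -5184 + 1438 = -3746)
m + Z(28) = -3746 + (4 + 28) = -3746 + 32 = -3714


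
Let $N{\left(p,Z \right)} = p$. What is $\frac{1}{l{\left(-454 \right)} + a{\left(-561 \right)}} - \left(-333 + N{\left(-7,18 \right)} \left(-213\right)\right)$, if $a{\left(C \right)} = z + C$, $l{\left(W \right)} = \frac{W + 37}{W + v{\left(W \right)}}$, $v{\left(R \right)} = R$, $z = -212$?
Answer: $- \frac{812299694}{701467} \approx -1158.0$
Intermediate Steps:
$l{\left(W \right)} = \frac{37 + W}{2 W}$ ($l{\left(W \right)} = \frac{W + 37}{W + W} = \frac{37 + W}{2 W}$)
$a{\left(C \right)} = -212 + C$
$\frac{1}{l{\left(-454 \right)} + a{\left(-561 \right)}} - \left(-333 + N{\left(-7,18 \right)} \left(-213\right)\right) = \frac{1}{\frac{37 - 454}{2 \left(-454\right)} - 773} - \left(-333 - -1491\right) = \frac{1}{\frac{1}{2} \left(- \frac{1}{454}\right) \left(-417\right) - 773} - \left(-333 + 1491\right) = \frac{1}{\frac{417}{908} - 773} - 1158 = \frac{1}{- \frac{701467}{908}} - 1158 = - \frac{908}{701467} - 1158 = - \frac{812299694}{701467}$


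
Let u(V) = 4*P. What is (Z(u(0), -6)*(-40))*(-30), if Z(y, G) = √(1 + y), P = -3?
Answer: 1200*I*√11 ≈ 3979.9*I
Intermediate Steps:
u(V) = -12 (u(V) = 4*(-3) = -12)
(Z(u(0), -6)*(-40))*(-30) = (√(1 - 12)*(-40))*(-30) = (√(-11)*(-40))*(-30) = ((I*√11)*(-40))*(-30) = -40*I*√11*(-30) = 1200*I*√11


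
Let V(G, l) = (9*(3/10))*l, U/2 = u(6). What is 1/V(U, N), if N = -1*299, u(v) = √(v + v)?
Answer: -10/8073 ≈ -0.0012387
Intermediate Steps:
u(v) = √2*√v (u(v) = √(2*v) = √2*√v)
U = 4*√3 (U = 2*(√2*√6) = 2*(2*√3) = 4*√3 ≈ 6.9282)
N = -299
V(G, l) = 27*l/10 (V(G, l) = (9*(3*(⅒)))*l = (9*(3/10))*l = 27*l/10)
1/V(U, N) = 1/((27/10)*(-299)) = 1/(-8073/10) = -10/8073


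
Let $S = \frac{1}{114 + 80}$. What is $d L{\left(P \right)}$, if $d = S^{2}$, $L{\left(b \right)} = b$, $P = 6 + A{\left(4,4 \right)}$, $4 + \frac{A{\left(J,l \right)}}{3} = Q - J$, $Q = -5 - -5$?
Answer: $- \frac{9}{18818} \approx -0.00047827$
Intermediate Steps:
$Q = 0$ ($Q = -5 + 5 = 0$)
$A{\left(J,l \right)} = -12 - 3 J$ ($A{\left(J,l \right)} = -12 + 3 \left(0 - J\right) = -12 + 3 \left(- J\right) = -12 - 3 J$)
$S = \frac{1}{194} \approx 0.0051546$
$P = -18$ ($P = 6 - 24 = -18$)
$d = \frac{1}{37636}$ ($d = \left(\frac{1}{194}\right)^{2} = \frac{1}{37636} \approx 2.657 \cdot 10^{-5}$)
$d L{\left(P \right)} = \frac{1}{37636} \left(-18\right) = - \frac{9}{18818}$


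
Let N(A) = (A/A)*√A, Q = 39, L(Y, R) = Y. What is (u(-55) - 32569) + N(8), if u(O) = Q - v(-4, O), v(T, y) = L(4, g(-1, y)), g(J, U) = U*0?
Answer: -32534 + 2*√2 ≈ -32531.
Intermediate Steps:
g(J, U) = 0
v(T, y) = 4
u(O) = 35 (u(O) = 39 - 1*4 = 39 - 4 = 35)
N(A) = √A (N(A) = 1*√A = √A)
(u(-55) - 32569) + N(8) = (35 - 32569) + √8 = -32534 + 2*√2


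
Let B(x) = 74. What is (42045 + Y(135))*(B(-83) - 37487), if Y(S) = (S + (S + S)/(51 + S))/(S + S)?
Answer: -48764503272/31 ≈ -1.5730e+9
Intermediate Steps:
Y(S) = (S + 2*S/(51 + S))/(2*S) (Y(S) = (S + (2*S)/(51 + S))/((2*S)) = (S + 2*S/(51 + S))*(1/(2*S)) = (S + 2*S/(51 + S))/(2*S))
(42045 + Y(135))*(B(-83) - 37487) = (42045 + (53 + 135)/(2*(51 + 135)))*(74 - 37487) = (42045 + (½)*188/186)*(-37413) = (42045 + (½)*(1/186)*188)*(-37413) = (42045 + 47/93)*(-37413) = (3910232/93)*(-37413) = -48764503272/31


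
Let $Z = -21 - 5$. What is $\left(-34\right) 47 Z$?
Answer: $41548$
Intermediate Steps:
$Z = -26$ ($Z = -21 - 5 = -26$)
$\left(-34\right) 47 Z = \left(-34\right) 47 \left(-26\right) = \left(-1598\right) \left(-26\right) = 41548$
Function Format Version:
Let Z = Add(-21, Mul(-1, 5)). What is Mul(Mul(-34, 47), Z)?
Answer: 41548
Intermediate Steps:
Z = -26 (Z = Add(-21, -5) = -26)
Mul(Mul(-34, 47), Z) = Mul(Mul(-34, 47), -26) = Mul(-1598, -26) = 41548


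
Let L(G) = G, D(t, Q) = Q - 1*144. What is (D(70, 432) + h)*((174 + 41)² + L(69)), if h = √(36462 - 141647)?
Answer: 13332672 + 46294*I*√105185 ≈ 1.3333e+7 + 1.5014e+7*I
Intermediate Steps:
D(t, Q) = -144 + Q (D(t, Q) = Q - 144 = -144 + Q)
h = I*√105185 (h = √(-105185) = I*√105185 ≈ 324.32*I)
(D(70, 432) + h)*((174 + 41)² + L(69)) = ((-144 + 432) + I*√105185)*((174 + 41)² + 69) = (288 + I*√105185)*(215² + 69) = (288 + I*√105185)*(46225 + 69) = (288 + I*√105185)*46294 = 13332672 + 46294*I*√105185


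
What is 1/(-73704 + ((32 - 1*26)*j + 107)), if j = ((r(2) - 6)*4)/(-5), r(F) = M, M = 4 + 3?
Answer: -5/368009 ≈ -1.3587e-5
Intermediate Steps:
M = 7
r(F) = 7
j = -⅘ (j = ((7 - 6)*4)/(-5) = (1*4)*(-⅕) = 4*(-⅕) = -⅘ ≈ -0.80000)
1/(-73704 + ((32 - 1*26)*j + 107)) = 1/(-73704 + ((32 - 1*26)*(-⅘) + 107)) = 1/(-73704 + ((32 - 26)*(-⅘) + 107)) = 1/(-73704 + (6*(-⅘) + 107)) = 1/(-73704 + (-24/5 + 107)) = 1/(-73704 + 511/5) = 1/(-368009/5) = -5/368009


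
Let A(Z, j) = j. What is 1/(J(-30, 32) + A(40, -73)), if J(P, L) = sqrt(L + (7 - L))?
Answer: -73/5322 - sqrt(7)/5322 ≈ -0.014214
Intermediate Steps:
J(P, L) = sqrt(7)
1/(J(-30, 32) + A(40, -73)) = 1/(sqrt(7) - 73) = 1/(-73 + sqrt(7))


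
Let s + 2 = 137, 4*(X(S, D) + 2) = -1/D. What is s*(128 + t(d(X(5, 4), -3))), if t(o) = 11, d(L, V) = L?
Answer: 18765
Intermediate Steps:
X(S, D) = -2 - 1/(4*D) (X(S, D) = -2 + (-1/D)/4 = -2 - 1/(4*D))
s = 135 (s = -2 + 137 = 135)
s*(128 + t(d(X(5, 4), -3))) = 135*(128 + 11) = 135*139 = 18765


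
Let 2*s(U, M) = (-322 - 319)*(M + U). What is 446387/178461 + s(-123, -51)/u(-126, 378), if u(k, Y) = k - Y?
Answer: -1080806171/9993816 ≈ -108.15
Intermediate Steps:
s(U, M) = -641*M/2 - 641*U/2 (s(U, M) = ((-322 - 319)*(M + U))/2 = (-641*(M + U))/2 = (-641*M - 641*U)/2 = -641*M/2 - 641*U/2)
446387/178461 + s(-123, -51)/u(-126, 378) = 446387/178461 + (-641/2*(-51) - 641/2*(-123))/(-126 - 1*378) = 446387*(1/178461) + (32691/2 + 78843/2)/(-126 - 378) = 446387/178461 + 55767/(-504) = 446387/178461 + 55767*(-1/504) = 446387/178461 - 18589/168 = -1080806171/9993816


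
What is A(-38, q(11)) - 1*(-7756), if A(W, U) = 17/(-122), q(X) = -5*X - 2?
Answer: 946215/122 ≈ 7755.9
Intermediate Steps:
q(X) = -2 - 5*X
A(W, U) = -17/122 (A(W, U) = 17*(-1/122) = -17/122)
A(-38, q(11)) - 1*(-7756) = -17/122 - 1*(-7756) = -17/122 + 7756 = 946215/122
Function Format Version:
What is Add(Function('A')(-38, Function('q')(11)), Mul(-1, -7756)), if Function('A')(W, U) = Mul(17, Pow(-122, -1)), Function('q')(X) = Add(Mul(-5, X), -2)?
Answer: Rational(946215, 122) ≈ 7755.9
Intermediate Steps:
Function('q')(X) = Add(-2, Mul(-5, X))
Function('A')(W, U) = Rational(-17, 122) (Function('A')(W, U) = Mul(17, Rational(-1, 122)) = Rational(-17, 122))
Add(Function('A')(-38, Function('q')(11)), Mul(-1, -7756)) = Add(Rational(-17, 122), Mul(-1, -7756)) = Add(Rational(-17, 122), 7756) = Rational(946215, 122)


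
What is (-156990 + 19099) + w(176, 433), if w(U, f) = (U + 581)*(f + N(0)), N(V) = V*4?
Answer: 189890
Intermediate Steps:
N(V) = 4*V
w(U, f) = f*(581 + U) (w(U, f) = (U + 581)*(f + 4*0) = (581 + U)*(f + 0) = (581 + U)*f = f*(581 + U))
(-156990 + 19099) + w(176, 433) = (-156990 + 19099) + 433*(581 + 176) = -137891 + 433*757 = -137891 + 327781 = 189890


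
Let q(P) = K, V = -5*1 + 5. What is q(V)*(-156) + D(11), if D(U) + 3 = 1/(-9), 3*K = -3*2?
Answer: 2780/9 ≈ 308.89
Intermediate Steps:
K = -2 (K = (-3*2)/3 = (1/3)*(-6) = -2)
V = 0 (V = -5 + 5 = 0)
D(U) = -28/9 (D(U) = -3 + 1/(-9) = -3 - 1/9 = -28/9)
q(P) = -2
q(V)*(-156) + D(11) = -2*(-156) - 28/9 = 312 - 28/9 = 2780/9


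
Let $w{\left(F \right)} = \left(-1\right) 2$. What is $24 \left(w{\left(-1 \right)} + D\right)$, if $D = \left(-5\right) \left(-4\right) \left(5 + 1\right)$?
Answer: $2832$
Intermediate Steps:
$D = 120$ ($D = 20 \cdot 6 = 120$)
$w{\left(F \right)} = -2$
$24 \left(w{\left(-1 \right)} + D\right) = 24 \left(-2 + 120\right) = 24 \cdot 118 = 2832$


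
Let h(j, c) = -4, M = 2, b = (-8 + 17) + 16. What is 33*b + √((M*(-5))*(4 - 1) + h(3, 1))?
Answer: 825 + I*√34 ≈ 825.0 + 5.831*I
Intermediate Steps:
b = 25 (b = 9 + 16 = 25)
33*b + √((M*(-5))*(4 - 1) + h(3, 1)) = 33*25 + √((2*(-5))*(4 - 1) - 4) = 825 + √(-10*3 - 4) = 825 + √(-30 - 4) = 825 + √(-34) = 825 + I*√34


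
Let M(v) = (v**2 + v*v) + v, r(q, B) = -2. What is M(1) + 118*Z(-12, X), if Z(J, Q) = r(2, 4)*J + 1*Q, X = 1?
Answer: 2953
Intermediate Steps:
Z(J, Q) = Q - 2*J (Z(J, Q) = -2*J + 1*Q = -2*J + Q = Q - 2*J)
M(v) = v + 2*v**2 (M(v) = (v**2 + v**2) + v = 2*v**2 + v = v + 2*v**2)
M(1) + 118*Z(-12, X) = 1*(1 + 2*1) + 118*(1 - 2*(-12)) = 1*(1 + 2) + 118*(1 + 24) = 1*3 + 118*25 = 3 + 2950 = 2953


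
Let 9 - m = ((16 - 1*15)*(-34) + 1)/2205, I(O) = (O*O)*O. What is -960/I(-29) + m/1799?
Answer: 1430975914/32248721085 ≈ 0.044373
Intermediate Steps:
I(O) = O³ (I(O) = O²*O = O³)
m = 6626/735 (m = 9 - ((16 - 1*15)*(-34) + 1)/2205 = 9 - ((16 - 15)*(-34) + 1)/2205 = 9 - (1*(-34) + 1)/2205 = 9 - (-34 + 1)/2205 = 9 - (-33)/2205 = 9 - 1*(-11/735) = 9 + 11/735 = 6626/735 ≈ 9.0150)
-960/I(-29) + m/1799 = -960/((-29)³) + (6626/735)/1799 = -960/(-24389) + (6626/735)*(1/1799) = -960*(-1/24389) + 6626/1322265 = 960/24389 + 6626/1322265 = 1430975914/32248721085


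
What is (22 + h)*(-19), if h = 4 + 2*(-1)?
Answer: -456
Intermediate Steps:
h = 2 (h = 4 - 2 = 2)
(22 + h)*(-19) = (22 + 2)*(-19) = 24*(-19) = -456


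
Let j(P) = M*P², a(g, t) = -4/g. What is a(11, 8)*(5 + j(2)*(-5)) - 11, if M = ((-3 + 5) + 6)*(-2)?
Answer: -1421/11 ≈ -129.18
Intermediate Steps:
M = -16 (M = (2 + 6)*(-2) = 8*(-2) = -16)
j(P) = -16*P²
a(11, 8)*(5 + j(2)*(-5)) - 11 = (-4/11)*(5 - 16*2²*(-5)) - 11 = (-4*1/11)*(5 - 16*4*(-5)) - 11 = -4*(5 - 64*(-5))/11 - 11 = -4*(5 + 320)/11 - 11 = -4/11*325 - 11 = -1300/11 - 11 = -1421/11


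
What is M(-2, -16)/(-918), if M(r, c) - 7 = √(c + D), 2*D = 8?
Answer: -7/918 - I*√3/459 ≈ -0.0076253 - 0.0037735*I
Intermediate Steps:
D = 4 (D = (½)*8 = 4)
M(r, c) = 7 + √(4 + c) (M(r, c) = 7 + √(c + 4) = 7 + √(4 + c))
M(-2, -16)/(-918) = (7 + √(4 - 16))/(-918) = (7 + √(-12))*(-1/918) = (7 + 2*I*√3)*(-1/918) = -7/918 - I*√3/459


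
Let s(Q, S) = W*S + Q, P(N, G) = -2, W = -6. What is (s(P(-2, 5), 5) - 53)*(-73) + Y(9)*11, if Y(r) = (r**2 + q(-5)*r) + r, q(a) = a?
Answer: 6700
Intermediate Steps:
s(Q, S) = Q - 6*S (s(Q, S) = -6*S + Q = Q - 6*S)
Y(r) = r**2 - 4*r (Y(r) = (r**2 - 5*r) + r = r**2 - 4*r)
(s(P(-2, 5), 5) - 53)*(-73) + Y(9)*11 = ((-2 - 6*5) - 53)*(-73) + (9*(-4 + 9))*11 = ((-2 - 30) - 53)*(-73) + (9*5)*11 = (-32 - 53)*(-73) + 45*11 = -85*(-73) + 495 = 6205 + 495 = 6700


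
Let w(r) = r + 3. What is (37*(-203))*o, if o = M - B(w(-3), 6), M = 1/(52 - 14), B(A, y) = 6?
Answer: 1704997/38 ≈ 44868.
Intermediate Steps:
w(r) = 3 + r
M = 1/38 ≈ 0.026316
o = -227/38 (o = 1/38 - 1*6 = 1/38 - 6 = -227/38 ≈ -5.9737)
(37*(-203))*o = (37*(-203))*(-227/38) = -7511*(-227/38) = 1704997/38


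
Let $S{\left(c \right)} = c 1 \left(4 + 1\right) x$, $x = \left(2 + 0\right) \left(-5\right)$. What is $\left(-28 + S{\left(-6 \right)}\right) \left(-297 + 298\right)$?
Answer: $272$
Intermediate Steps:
$x = -10$ ($x = 2 \left(-5\right) = -10$)
$S{\left(c \right)} = - 50 c$ ($S{\left(c \right)} = c 1 \left(4 + 1\right) \left(-10\right) = c 1 \cdot 5 \left(-10\right) = c 5 \left(-10\right) = 5 c \left(-10\right) = - 50 c$)
$\left(-28 + S{\left(-6 \right)}\right) \left(-297 + 298\right) = \left(-28 - -300\right) \left(-297 + 298\right) = \left(-28 + 300\right) 1 = 272 \cdot 1 = 272$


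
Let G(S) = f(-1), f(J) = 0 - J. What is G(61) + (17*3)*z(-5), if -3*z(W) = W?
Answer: 86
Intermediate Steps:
z(W) = -W/3
f(J) = -J
G(S) = 1 (G(S) = -1*(-1) = 1)
G(61) + (17*3)*z(-5) = 1 + (17*3)*(-⅓*(-5)) = 1 + 51*(5/3) = 1 + 85 = 86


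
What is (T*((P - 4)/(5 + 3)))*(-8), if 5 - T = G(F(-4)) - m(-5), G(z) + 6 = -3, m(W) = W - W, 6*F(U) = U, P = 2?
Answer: 28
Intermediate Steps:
F(U) = U/6
m(W) = 0
G(z) = -9 (G(z) = -6 - 3 = -9)
T = 14 (T = 5 - (-9 - 1*0) = 5 - (-9 + 0) = 5 - 1*(-9) = 5 + 9 = 14)
(T*((P - 4)/(5 + 3)))*(-8) = (14*((2 - 4)/(5 + 3)))*(-8) = (14*(-2/8))*(-8) = (14*(-2*⅛))*(-8) = (14*(-¼))*(-8) = -7/2*(-8) = 28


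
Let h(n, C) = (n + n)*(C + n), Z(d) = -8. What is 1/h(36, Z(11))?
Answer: 1/2016 ≈ 0.00049603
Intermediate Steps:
h(n, C) = 2*n*(C + n) (h(n, C) = (2*n)*(C + n) = 2*n*(C + n))
1/h(36, Z(11)) = 1/(2*36*(-8 + 36)) = 1/(2*36*28) = 1/2016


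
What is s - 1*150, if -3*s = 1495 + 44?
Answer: -663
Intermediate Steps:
s = -513 (s = -(1495 + 44)/3 = -⅓*1539 = -513)
s - 1*150 = -513 - 1*150 = -513 - 150 = -663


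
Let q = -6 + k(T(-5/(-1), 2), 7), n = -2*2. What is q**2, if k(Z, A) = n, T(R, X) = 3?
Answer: 100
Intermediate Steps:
n = -4
k(Z, A) = -4
q = -10 (q = -6 - 4 = -10)
q**2 = (-10)**2 = 100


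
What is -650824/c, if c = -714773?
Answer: 650824/714773 ≈ 0.91053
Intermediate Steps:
-650824/c = -650824/(-714773) = -650824*(-1/714773) = 650824/714773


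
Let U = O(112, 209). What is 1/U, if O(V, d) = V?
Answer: 1/112 ≈ 0.0089286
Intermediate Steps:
U = 112
1/U = 1/112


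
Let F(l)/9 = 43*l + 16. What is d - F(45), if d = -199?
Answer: -17758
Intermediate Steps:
F(l) = 144 + 387*l (F(l) = 9*(43*l + 16) = 9*(16 + 43*l) = 144 + 387*l)
d - F(45) = -199 - (144 + 387*45) = -199 - (144 + 17415) = -199 - 1*17559 = -199 - 17559 = -17758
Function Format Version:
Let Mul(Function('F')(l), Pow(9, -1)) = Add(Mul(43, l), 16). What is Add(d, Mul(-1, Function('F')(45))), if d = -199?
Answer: -17758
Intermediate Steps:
Function('F')(l) = Add(144, Mul(387, l)) (Function('F')(l) = Mul(9, Add(Mul(43, l), 16)) = Mul(9, Add(16, Mul(43, l))) = Add(144, Mul(387, l)))
Add(d, Mul(-1, Function('F')(45))) = Add(-199, Mul(-1, Add(144, Mul(387, 45)))) = Add(-199, Mul(-1, Add(144, 17415))) = Add(-199, Mul(-1, 17559)) = Add(-199, -17559) = -17758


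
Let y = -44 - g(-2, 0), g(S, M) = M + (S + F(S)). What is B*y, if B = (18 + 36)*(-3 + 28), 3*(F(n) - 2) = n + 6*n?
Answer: -53100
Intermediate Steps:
F(n) = 2 + 7*n/3 (F(n) = 2 + (n + 6*n)/3 = 2 + (7*n)/3 = 2 + 7*n/3)
g(S, M) = 2 + M + 10*S/3 (g(S, M) = M + (S + (2 + 7*S/3)) = M + (2 + 10*S/3) = 2 + M + 10*S/3)
B = 1350 (B = 54*25 = 1350)
y = -118/3 (y = -44 - (2 + 0 + (10/3)*(-2)) = -44 - (2 + 0 - 20/3) = -44 - 1*(-14/3) = -44 + 14/3 = -118/3 ≈ -39.333)
B*y = 1350*(-118/3) = -53100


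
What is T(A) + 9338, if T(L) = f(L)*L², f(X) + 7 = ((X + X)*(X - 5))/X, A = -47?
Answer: -235861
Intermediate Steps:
f(X) = -17 + 2*X (f(X) = -7 + ((X + X)*(X - 5))/X = -7 + ((2*X)*(-5 + X))/X = -7 + (2*X*(-5 + X))/X = -7 + (-10 + 2*X) = -17 + 2*X)
T(L) = L²*(-17 + 2*L) (T(L) = (-17 + 2*L)*L² = L²*(-17 + 2*L))
T(A) + 9338 = (-47)²*(-17 + 2*(-47)) + 9338 = 2209*(-17 - 94) + 9338 = 2209*(-111) + 9338 = -245199 + 9338 = -235861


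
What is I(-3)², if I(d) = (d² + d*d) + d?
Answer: 225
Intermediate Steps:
I(d) = d + 2*d² (I(d) = (d² + d²) + d = 2*d² + d = d + 2*d²)
I(-3)² = (-3*(1 + 2*(-3)))² = (-3*(1 - 6))² = (-3*(-5))² = 15² = 225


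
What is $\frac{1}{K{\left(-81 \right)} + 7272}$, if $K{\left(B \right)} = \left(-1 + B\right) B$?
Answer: $\frac{1}{13914} \approx 7.187 \cdot 10^{-5}$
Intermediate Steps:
$K{\left(B \right)} = B \left(-1 + B\right)$
$\frac{1}{K{\left(-81 \right)} + 7272} = \frac{1}{- 81 \left(-1 - 81\right) + 7272} = \frac{1}{\left(-81\right) \left(-82\right) + 7272} = \frac{1}{6642 + 7272} = \frac{1}{13914}$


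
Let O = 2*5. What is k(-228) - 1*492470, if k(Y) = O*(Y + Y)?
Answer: -497030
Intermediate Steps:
O = 10
k(Y) = 20*Y (k(Y) = 10*(Y + Y) = 10*(2*Y) = 20*Y)
k(-228) - 1*492470 = 20*(-228) - 1*492470 = -4560 - 492470 = -497030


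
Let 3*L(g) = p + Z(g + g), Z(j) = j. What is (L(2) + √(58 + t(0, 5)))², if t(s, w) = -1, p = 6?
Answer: 613/9 + 20*√57/3 ≈ 118.44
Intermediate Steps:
L(g) = 2 + 2*g/3 (L(g) = (6 + (g + g))/3 = (6 + 2*g)/3 = 2 + 2*g/3)
(L(2) + √(58 + t(0, 5)))² = ((2 + (⅔)*2) + √(58 - 1))² = ((2 + 4/3) + √57)² = (10/3 + √57)²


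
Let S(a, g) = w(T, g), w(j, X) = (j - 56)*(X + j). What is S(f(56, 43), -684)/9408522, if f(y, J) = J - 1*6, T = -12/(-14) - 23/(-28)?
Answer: 9686235/2458760416 ≈ 0.0039395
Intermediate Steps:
T = 47/28 (T = -12*(-1/14) - 23*(-1/28) = 6/7 + 23/28 = 47/28 ≈ 1.6786)
w(j, X) = (-56 + j)*(X + j)
f(y, J) = -6 + J (f(y, J) = J - 6 = -6 + J)
S(a, g) = -71487/784 - 1521*g/28 (S(a, g) = (47/28)**2 - 56*g - 56*47/28 + g*(47/28) = 2209/784 - 56*g - 94 + 47*g/28 = -71487/784 - 1521*g/28)
S(f(56, 43), -684)/9408522 = (-71487/784 - 1521/28*(-684))/9408522 = (-71487/784 + 260091/7)*(1/9408522) = (29058705/784)*(1/9408522) = 9686235/2458760416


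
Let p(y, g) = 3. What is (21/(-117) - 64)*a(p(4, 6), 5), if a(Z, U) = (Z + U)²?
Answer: -160192/39 ≈ -4107.5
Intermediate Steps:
a(Z, U) = (U + Z)²
(21/(-117) - 64)*a(p(4, 6), 5) = (21/(-117) - 64)*(5 + 3)² = (21*(-1/117) - 64)*8² = (-7/39 - 64)*64 = -2503/39*64 = -160192/39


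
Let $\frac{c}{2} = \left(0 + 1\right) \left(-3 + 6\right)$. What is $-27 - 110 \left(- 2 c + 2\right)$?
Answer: $1073$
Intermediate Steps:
$c = 6$ ($c = 2 \left(0 + 1\right) \left(-3 + 6\right) = 2 \cdot 1 \cdot 3 = 2 \cdot 3 = 6$)
$-27 - 110 \left(- 2 c + 2\right) = -27 - 110 \left(\left(-2\right) 6 + 2\right) = -27 - 110 \left(-12 + 2\right) = -27 - -1100 = -27 + 1100 = 1073$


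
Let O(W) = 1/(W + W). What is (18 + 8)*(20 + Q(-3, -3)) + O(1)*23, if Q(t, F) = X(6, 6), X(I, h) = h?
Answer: 1375/2 ≈ 687.50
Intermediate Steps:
Q(t, F) = 6
O(W) = 1/(2*W)
(18 + 8)*(20 + Q(-3, -3)) + O(1)*23 = (18 + 8)*(20 + 6) + ((½)/1)*23 = 26*26 + ((½)*1)*23 = 676 + (½)*23 = 676 + 23/2 = 1375/2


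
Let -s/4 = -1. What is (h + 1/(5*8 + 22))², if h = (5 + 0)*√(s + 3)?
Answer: 672701/3844 + 5*√7/31 ≈ 175.43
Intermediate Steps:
s = 4 (s = -4*(-1) = 4)
h = 5*√7 (h = (5 + 0)*√(4 + 3) = 5*√7 ≈ 13.229)
(h + 1/(5*8 + 22))² = (5*√7 + 1/(5*8 + 22))² = (5*√7 + 1/(40 + 22))² = (5*√7 + 1/62)² = (1/62 + 5*√7)²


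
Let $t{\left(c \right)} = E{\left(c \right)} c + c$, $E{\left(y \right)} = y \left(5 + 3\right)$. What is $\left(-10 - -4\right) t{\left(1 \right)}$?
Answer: $-54$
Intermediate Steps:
$E{\left(y \right)} = 8 y$ ($E{\left(y \right)} = y 8 = 8 y$)
$t{\left(c \right)} = c + 8 c^{2}$ ($t{\left(c \right)} = 8 c c + c = 8 c^{2} + c = c + 8 c^{2}$)
$\left(-10 - -4\right) t{\left(1 \right)} = \left(-10 - -4\right) 1 \left(1 + 8 \cdot 1\right) = \left(-10 + \left(-1 + 5\right)\right) 1 \left(1 + 8\right) = \left(-10 + 4\right) 1 \cdot 9 = \left(-6\right) 9 = -54$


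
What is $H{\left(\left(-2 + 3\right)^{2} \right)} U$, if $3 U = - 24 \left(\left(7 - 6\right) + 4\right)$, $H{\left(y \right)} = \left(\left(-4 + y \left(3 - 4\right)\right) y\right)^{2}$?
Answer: $-1000$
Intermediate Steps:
$H{\left(y \right)} = y^{2} \left(-4 - y\right)^{2}$ ($H{\left(y \right)} = \left(\left(-4 + y \left(-1\right)\right) y\right)^{2} = \left(\left(-4 - y\right) y\right)^{2} = \left(y \left(-4 - y\right)\right)^{2} = y^{2} \left(-4 - y\right)^{2}$)
$U = -40$ ($U = \frac{\left(-24\right) \left(\left(7 - 6\right) + 4\right)}{3} = \frac{\left(-24\right) \left(1 + 4\right)}{3} = \frac{\left(-24\right) 5}{3} = \frac{1}{3} \left(-120\right) = -40$)
$H{\left(\left(-2 + 3\right)^{2} \right)} U = \left(\left(-2 + 3\right)^{2}\right)^{2} \left(4 + \left(-2 + 3\right)^{2}\right)^{2} \left(-40\right) = \left(1^{2}\right)^{2} \left(4 + 1^{2}\right)^{2} \left(-40\right) = 1^{2} \left(4 + 1\right)^{2} \left(-40\right) = 1 \cdot 5^{2} \left(-40\right) = 1 \cdot 25 \left(-40\right) = 25 \left(-40\right) = -1000$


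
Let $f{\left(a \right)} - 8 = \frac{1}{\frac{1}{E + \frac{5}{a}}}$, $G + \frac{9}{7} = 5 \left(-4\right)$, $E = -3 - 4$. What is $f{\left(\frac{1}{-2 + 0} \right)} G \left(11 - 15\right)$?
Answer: $- \frac{5364}{7} \approx -766.29$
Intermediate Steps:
$E = -7$ ($E = -3 - 4 = -7$)
$G = - \frac{149}{7}$ ($G = - \frac{9}{7} + 5 \left(-4\right) = - \frac{9}{7} - 20 = - \frac{149}{7} \approx -21.286$)
$f{\left(a \right)} = 1 + \frac{5}{a}$ ($f{\left(a \right)} = 8 + \frac{1}{\frac{1}{-7 + \frac{5}{a}}} = 8 - \left(7 - \frac{5}{a}\right) = 1 + \frac{5}{a}$)
$f{\left(\frac{1}{-2 + 0} \right)} G \left(11 - 15\right) = \frac{5 + \frac{1}{-2 + 0}}{\frac{1}{-2 + 0}} \left(- \frac{149}{7}\right) \left(11 - 15\right) = \frac{5 + \frac{1}{-2}}{\frac{1}{-2}} \left(- \frac{149}{7}\right) \left(11 - 15\right) = \frac{5 - \frac{1}{2}}{- \frac{1}{2}} \left(- \frac{149}{7}\right) \left(-4\right) = \left(-2\right) \frac{9}{2} \left(- \frac{149}{7}\right) \left(-4\right) = \left(-9\right) \left(- \frac{149}{7}\right) \left(-4\right) = \frac{1341}{7} \left(-4\right) = - \frac{5364}{7}$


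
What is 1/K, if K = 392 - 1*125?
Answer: 1/267 ≈ 0.0037453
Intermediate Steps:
K = 267 (K = 392 - 125 = 267)
1/K = 1/267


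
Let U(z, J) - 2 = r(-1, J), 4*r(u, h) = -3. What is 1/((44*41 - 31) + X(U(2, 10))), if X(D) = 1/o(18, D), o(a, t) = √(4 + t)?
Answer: 37233/66014105 - 2*√21/66014105 ≈ 0.00056388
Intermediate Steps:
r(u, h) = -¾ (r(u, h) = (¼)*(-3) = -¾)
U(z, J) = 5/4 (U(z, J) = 2 - ¾ = 5/4)
X(D) = (4 + D)^(-½) (X(D) = 1/(√(4 + D)) = (4 + D)^(-½))
1/((44*41 - 31) + X(U(2, 10))) = 1/((44*41 - 31) + (4 + 5/4)^(-½)) = 1/((1804 - 31) + (21/4)^(-½)) = 1/(1773 + 2*√21/21)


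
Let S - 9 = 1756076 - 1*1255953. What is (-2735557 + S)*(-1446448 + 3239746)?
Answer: -4008783181650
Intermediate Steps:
S = 500132 (S = 9 + (1756076 - 1*1255953) = 9 + (1756076 - 1255953) = 9 + 500123 = 500132)
(-2735557 + S)*(-1446448 + 3239746) = (-2735557 + 500132)*(-1446448 + 3239746) = -2235425*1793298 = -4008783181650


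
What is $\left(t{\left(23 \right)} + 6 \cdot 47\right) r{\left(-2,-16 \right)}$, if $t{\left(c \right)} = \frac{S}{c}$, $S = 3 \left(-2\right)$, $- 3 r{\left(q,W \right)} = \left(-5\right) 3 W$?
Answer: $- \frac{518400}{23} \approx -22539.0$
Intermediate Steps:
$r{\left(q,W \right)} = 5 W$ ($r{\left(q,W \right)} = - \frac{\left(-5\right) 3 W}{3} = - \frac{\left(-15\right) W}{3} = 5 W$)
$S = -6$
$t{\left(c \right)} = - \frac{6}{c}$
$\left(t{\left(23 \right)} + 6 \cdot 47\right) r{\left(-2,-16 \right)} = \left(- \frac{6}{23} + 6 \cdot 47\right) 5 \left(-16\right) = \left(\left(-6\right) \frac{1}{23} + 282\right) \left(-80\right) = \left(- \frac{6}{23} + 282\right) \left(-80\right) = \frac{6480}{23} \left(-80\right) = - \frac{518400}{23}$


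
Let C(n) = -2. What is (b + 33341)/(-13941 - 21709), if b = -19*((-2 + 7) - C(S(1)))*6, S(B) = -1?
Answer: -32543/35650 ≈ -0.91285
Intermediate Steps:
b = -798 (b = -19*((-2 + 7) - 1*(-2))*6 = -19*(5 + 2)*6 = -19*7*6 = -133*6 = -798)
(b + 33341)/(-13941 - 21709) = (-798 + 33341)/(-13941 - 21709) = 32543/(-35650) = 32543*(-1/35650) = -32543/35650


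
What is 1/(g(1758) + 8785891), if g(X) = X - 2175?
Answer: 1/8785474 ≈ 1.1382e-7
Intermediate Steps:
g(X) = -2175 + X
1/(g(1758) + 8785891) = 1/((-2175 + 1758) + 8785891) = 1/(-417 + 8785891) = 1/8785474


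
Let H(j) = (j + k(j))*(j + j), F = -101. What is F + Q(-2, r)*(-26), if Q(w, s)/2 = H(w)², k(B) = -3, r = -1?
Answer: -20901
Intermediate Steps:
H(j) = 2*j*(-3 + j) (H(j) = (j - 3)*(j + j) = (-3 + j)*(2*j) = 2*j*(-3 + j))
Q(w, s) = 8*w²*(-3 + w)² (Q(w, s) = 2*(2*w*(-3 + w))² = 2*(4*w²*(-3 + w)²) = 8*w²*(-3 + w)²)
F + Q(-2, r)*(-26) = -101 + (8*(-2)²*(-3 - 2)²)*(-26) = -101 + (8*4*(-5)²)*(-26) = -101 + (8*4*25)*(-26) = -101 + 800*(-26) = -101 - 20800 = -20901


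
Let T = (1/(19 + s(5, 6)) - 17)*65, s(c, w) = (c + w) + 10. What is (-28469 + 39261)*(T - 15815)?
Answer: -182583103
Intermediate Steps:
s(c, w) = 10 + c + w
T = -8827/8 (T = (1/(19 + (10 + 5 + 6)) - 17)*65 = (1/(19 + 21) - 17)*65 = (1/40 - 17)*65 = -679/40*65 = -8827/8 ≈ -1103.4)
(-28469 + 39261)*(T - 15815) = (-28469 + 39261)*(-8827/8 - 15815) = 10792*(-135347/8) = -182583103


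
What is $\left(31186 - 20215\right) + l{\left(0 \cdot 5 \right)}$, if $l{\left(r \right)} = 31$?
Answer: $11002$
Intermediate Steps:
$\left(31186 - 20215\right) + l{\left(0 \cdot 5 \right)} = \left(31186 - 20215\right) + 31 = 10971 + 31 = 11002$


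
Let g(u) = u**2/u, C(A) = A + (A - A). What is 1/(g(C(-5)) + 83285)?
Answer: 1/83280 ≈ 1.2008e-5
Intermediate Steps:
C(A) = A (C(A) = A + 0 = A)
g(u) = u
1/(g(C(-5)) + 83285) = 1/(-5 + 83285) = 1/83280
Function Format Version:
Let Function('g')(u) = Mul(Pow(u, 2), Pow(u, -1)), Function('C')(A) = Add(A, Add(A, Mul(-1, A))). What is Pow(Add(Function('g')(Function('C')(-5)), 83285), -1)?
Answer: Rational(1, 83280) ≈ 1.2008e-5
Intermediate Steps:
Function('C')(A) = A (Function('C')(A) = Add(A, 0) = A)
Function('g')(u) = u
Pow(Add(Function('g')(Function('C')(-5)), 83285), -1) = Pow(Add(-5, 83285), -1) = Pow(83280, -1) = Rational(1, 83280)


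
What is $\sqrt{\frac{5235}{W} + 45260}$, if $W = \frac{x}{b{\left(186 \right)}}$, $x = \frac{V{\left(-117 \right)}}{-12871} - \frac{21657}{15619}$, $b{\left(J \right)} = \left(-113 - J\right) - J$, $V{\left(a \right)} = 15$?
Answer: $\frac{\sqrt{4053309540301078059765}}{46496922} \approx 1369.2$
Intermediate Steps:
$b{\left(J \right)} = -113 - 2 J$
$x = - \frac{278981532}{201032149}$ ($x = \frac{15}{-12871} - \frac{21657}{15619} = 15 \left(- \frac{1}{12871}\right) - \frac{21657}{15619} = - \frac{15}{12871} - \frac{21657}{15619} = - \frac{278981532}{201032149} \approx -1.3877$)
$W = \frac{278981532}{97500592265}$ ($W = - \frac{278981532}{201032149 \left(-113 - 372\right)} = - \frac{278981532}{201032149 \left(-485\right)} = \left(- \frac{278981532}{201032149}\right) \left(- \frac{1}{485}\right) = \frac{278981532}{97500592265} \approx 0.0028613$)
$\sqrt{\frac{5235}{W} + 45260} = \sqrt{\frac{5235}{\frac{278981532}{97500592265}} + 45260} = \sqrt{5235 \cdot \frac{97500592265}{278981532} + 45260} = \sqrt{\frac{170138533502425}{92993844} + 45260} = \sqrt{\frac{174347434881865}{92993844}} = \frac{\sqrt{4053309540301078059765}}{46496922}$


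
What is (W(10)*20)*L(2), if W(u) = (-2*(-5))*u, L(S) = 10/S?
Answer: 10000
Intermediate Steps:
W(u) = 10*u
(W(10)*20)*L(2) = ((10*10)*20)*(10/2) = (100*20)*(10*(½)) = 2000*5 = 10000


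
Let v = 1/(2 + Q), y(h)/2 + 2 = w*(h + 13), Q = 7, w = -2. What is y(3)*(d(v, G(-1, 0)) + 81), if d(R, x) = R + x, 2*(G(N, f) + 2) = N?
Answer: -48110/9 ≈ -5345.6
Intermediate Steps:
G(N, f) = -2 + N/2
y(h) = -56 - 4*h (y(h) = -4 + 2*(-2*(h + 13)) = -4 + 2*(-2*(13 + h)) = -4 + 2*(-26 - 2*h) = -4 + (-52 - 4*h) = -56 - 4*h)
v = ⅑ (v = 1/(2 + 7) = 1/9 = ⅑ ≈ 0.11111)
y(3)*(d(v, G(-1, 0)) + 81) = (-56 - 4*3)*((⅑ + (-2 + (½)*(-1))) + 81) = (-56 - 12)*((⅑ + (-2 - ½)) + 81) = -68*((⅑ - 5/2) + 81) = -68*(-43/18 + 81) = -68*1415/18 = -48110/9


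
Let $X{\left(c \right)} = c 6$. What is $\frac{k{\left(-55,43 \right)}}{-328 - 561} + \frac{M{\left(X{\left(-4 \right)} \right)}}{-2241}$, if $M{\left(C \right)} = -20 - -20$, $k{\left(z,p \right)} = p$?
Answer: $- \frac{43}{889} \approx -0.048369$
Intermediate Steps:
$X{\left(c \right)} = 6 c$
$M{\left(C \right)} = 0$ ($M{\left(C \right)} = -20 + 20 = 0$)
$\frac{k{\left(-55,43 \right)}}{-328 - 561} + \frac{M{\left(X{\left(-4 \right)} \right)}}{-2241} = \frac{43}{-328 - 561} + \frac{0}{-2241} = \frac{43}{-328 - 561} + 0 \left(- \frac{1}{2241}\right) = \frac{43}{-889} + 0 = 43 \left(- \frac{1}{889}\right) + 0 = - \frac{43}{889} + 0 = - \frac{43}{889}$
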